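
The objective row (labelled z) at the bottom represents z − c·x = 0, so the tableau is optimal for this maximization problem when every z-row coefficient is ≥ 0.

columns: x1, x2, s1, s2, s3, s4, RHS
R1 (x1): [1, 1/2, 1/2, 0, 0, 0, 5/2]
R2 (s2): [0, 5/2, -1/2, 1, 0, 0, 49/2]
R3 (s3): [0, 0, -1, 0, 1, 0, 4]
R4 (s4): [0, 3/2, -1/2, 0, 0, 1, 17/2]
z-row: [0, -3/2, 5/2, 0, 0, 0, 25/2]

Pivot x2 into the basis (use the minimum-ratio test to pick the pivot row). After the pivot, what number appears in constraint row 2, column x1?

-5

Ratio test on column x2 — row 1: (5/2)/(1/2) = 5; row 2: (49/2)/(5/2) = 49/5; row 3: entry 0 ≤ 0; row 4: (17/2)/(3/2) = 17/3. Minimum is 5 at row 1 (x1 leaves); pivot element 1/2.
Divide row 1 by 1/2; eliminate column x2 from the other rows.
Row 2 update in column x1: 0 − (5/2)·2 = -5.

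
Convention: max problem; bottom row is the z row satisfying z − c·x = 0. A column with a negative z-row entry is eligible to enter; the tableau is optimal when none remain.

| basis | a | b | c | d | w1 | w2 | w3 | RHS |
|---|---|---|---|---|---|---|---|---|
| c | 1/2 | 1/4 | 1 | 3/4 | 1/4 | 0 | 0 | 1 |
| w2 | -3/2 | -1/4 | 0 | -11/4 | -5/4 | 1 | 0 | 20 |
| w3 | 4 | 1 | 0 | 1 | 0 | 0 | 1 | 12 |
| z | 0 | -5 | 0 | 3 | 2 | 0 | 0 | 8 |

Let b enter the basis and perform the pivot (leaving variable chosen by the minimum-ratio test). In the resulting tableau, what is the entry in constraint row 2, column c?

1

Ratio test on column b — row 1: 1/(1/4) = 4; row 2: entry -1/4 ≤ 0; row 3: 12/1 = 12. Minimum is 4 at row 1 (c leaves); pivot element 1/4.
Divide row 1 by 1/4; eliminate column b from the other rows.
Row 2 update in column c: 0 − (-1/4)·4 = 1.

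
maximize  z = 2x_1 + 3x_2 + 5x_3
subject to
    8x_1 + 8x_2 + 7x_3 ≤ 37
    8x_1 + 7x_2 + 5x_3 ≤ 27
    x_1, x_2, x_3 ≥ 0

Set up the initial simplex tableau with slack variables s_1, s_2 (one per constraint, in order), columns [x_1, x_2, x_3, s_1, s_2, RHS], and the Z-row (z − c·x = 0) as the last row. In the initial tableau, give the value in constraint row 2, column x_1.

Constraint 2 has coefficient 8 on x_1.

8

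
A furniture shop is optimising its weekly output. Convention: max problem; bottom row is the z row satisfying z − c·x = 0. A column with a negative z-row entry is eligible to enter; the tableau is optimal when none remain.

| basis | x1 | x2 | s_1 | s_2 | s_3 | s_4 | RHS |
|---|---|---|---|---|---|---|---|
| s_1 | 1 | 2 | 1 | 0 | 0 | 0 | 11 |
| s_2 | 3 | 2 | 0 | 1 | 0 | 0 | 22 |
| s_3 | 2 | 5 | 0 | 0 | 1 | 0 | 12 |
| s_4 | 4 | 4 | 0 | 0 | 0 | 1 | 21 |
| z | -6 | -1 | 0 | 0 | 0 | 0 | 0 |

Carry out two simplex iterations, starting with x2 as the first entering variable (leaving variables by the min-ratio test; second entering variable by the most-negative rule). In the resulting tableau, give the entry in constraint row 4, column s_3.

-1/3

Ratio test on column x2 — row 1: 11/2 = 11/2; row 2: 22/2 = 11; row 3: 12/5 = 12/5; row 4: 21/4 = 21/4. Minimum is 12/5 at row 3 (s_3 leaves); pivot element 5.
Divide row 3 by 5; eliminate column x2 from the other rows.
Second iteration: most negative z-row entry is -28/5 in column x1, so x1 enters.
Ratio test on column x1 — row 1: (31/5)/(1/5) = 31; row 2: (86/5)/(11/5) = 86/11; row 3: (12/5)/(2/5) = 6; row 4: (57/5)/(12/5) = 19/4. Minimum is 19/4 at row 4 (s_4 leaves); pivot element 12/5.
Divide row 4 by 12/5; eliminate column x1 from the other rows.
After both pivots, the entry at constraint row 4, column s_3 is -1/3.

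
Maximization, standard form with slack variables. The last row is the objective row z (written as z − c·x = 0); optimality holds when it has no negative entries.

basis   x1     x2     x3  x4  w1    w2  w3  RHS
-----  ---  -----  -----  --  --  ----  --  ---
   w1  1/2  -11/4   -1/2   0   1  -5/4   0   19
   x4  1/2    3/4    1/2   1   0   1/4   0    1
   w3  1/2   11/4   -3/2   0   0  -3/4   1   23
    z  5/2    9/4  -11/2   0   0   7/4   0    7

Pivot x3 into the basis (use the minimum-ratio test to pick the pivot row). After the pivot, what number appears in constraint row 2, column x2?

3/2

Ratio test on column x3 — row 1: entry -1/2 ≤ 0; row 2: 1/(1/2) = 2; row 3: entry -3/2 ≤ 0. Minimum is 2 at row 2 (x4 leaves); pivot element 1/2.
Divide row 2 by 1/2; eliminate column x3 from the other rows.
In the new row 2, the x2 entry is the old entry divided by the pivot: (3/4)/(1/2) = 3/2.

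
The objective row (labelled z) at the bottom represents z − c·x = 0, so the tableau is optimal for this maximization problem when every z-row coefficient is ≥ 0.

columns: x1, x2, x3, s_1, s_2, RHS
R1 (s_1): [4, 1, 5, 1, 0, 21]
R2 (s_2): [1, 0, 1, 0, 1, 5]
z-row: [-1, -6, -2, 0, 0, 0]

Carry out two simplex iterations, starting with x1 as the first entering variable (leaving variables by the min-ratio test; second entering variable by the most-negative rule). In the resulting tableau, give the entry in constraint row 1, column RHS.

Ratio test on column x1 — row 1: 21/4 = 21/4; row 2: 5/1 = 5. Minimum is 5 at row 2 (s_2 leaves); pivot element 1.
Divide row 2 by 1; eliminate column x1 from the other rows.
Second iteration: most negative z-row entry is -6 in column x2, so x2 enters.
Ratio test on column x2 — row 1: 1/1 = 1; row 2: entry 0 ≤ 0. Minimum is 1 at row 1 (s_1 leaves); pivot element 1.
Divide row 1 by 1; eliminate column x2 from the other rows.
After both pivots, the entry at constraint row 1, column RHS is 1.

1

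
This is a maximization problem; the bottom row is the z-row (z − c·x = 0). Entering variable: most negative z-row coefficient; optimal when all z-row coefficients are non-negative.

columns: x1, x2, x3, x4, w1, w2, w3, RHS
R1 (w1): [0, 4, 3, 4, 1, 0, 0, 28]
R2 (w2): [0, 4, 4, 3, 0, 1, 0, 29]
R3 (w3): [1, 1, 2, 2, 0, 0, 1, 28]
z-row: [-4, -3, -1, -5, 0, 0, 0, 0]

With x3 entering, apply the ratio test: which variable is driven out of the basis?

w2

Column x3 entries and ratios — w1: 28/3 = 28/3; w2: 29/4 = 29/4; w3: 28/2 = 14.
Smallest ratio is 29/4 in the row of w2, so w2 leaves.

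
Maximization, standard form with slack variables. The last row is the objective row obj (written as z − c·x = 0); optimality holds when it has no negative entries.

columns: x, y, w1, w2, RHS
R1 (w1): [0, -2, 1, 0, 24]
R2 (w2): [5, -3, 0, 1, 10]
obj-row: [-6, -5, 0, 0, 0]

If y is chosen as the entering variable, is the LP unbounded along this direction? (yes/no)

Every constraint-row entry in column y is ≤ 0, so increasing y is unbounded.

yes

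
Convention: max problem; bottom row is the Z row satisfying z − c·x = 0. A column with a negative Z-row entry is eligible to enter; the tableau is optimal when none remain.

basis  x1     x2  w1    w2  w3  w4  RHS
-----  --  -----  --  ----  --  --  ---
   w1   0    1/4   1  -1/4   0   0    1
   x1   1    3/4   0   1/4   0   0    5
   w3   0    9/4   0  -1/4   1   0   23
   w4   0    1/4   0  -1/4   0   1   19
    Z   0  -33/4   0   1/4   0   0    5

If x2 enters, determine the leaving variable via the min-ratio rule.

w1

Column x2 entries and ratios — w1: 1/(1/4) = 4; x1: 5/(3/4) = 20/3; w3: 23/(9/4) = 92/9; w4: 19/(1/4) = 76.
Smallest ratio is 4 in the row of w1, so w1 leaves.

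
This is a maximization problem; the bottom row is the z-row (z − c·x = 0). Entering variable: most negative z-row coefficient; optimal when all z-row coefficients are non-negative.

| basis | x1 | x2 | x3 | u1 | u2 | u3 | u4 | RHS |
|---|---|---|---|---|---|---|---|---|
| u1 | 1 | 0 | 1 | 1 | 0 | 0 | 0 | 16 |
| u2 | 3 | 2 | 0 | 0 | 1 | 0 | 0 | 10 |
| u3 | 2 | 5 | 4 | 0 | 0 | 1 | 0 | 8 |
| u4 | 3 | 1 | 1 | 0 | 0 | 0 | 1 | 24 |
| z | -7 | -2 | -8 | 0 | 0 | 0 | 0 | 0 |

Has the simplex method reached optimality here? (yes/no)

no

The z-row has a negative entry -8 in column x3, so it is not optimal.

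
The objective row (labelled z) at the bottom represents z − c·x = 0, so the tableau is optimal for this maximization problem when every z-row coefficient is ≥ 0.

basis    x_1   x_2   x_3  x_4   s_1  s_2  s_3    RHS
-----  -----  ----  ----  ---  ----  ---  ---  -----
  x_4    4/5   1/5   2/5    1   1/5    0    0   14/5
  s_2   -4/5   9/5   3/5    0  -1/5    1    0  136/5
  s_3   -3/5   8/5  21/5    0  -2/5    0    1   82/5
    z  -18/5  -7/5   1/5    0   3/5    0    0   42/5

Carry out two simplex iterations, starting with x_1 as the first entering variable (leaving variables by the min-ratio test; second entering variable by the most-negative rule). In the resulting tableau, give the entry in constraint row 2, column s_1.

2/7

Ratio test on column x_1 — row 1: (14/5)/(4/5) = 7/2; row 2: entry -4/5 ≤ 0; row 3: entry -3/5 ≤ 0. Minimum is 7/2 at row 1 (x_4 leaves); pivot element 4/5.
Divide row 1 by 4/5; eliminate column x_1 from the other rows.
Second iteration: most negative z-row entry is -1/2 in column x_2, so x_2 enters.
Ratio test on column x_2 — row 1: (7/2)/(1/4) = 14; row 2: 30/2 = 15; row 3: (37/2)/(7/4) = 74/7. Minimum is 74/7 at row 3 (s_3 leaves); pivot element 7/4.
Divide row 3 by 7/4; eliminate column x_2 from the other rows.
After both pivots, the entry at constraint row 2, column s_1 is 2/7.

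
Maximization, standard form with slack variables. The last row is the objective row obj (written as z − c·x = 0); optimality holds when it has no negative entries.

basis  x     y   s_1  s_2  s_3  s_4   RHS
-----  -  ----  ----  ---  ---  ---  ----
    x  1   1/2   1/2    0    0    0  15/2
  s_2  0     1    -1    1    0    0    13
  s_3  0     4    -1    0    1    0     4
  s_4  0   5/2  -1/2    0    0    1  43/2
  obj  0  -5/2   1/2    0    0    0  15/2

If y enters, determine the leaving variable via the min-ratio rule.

Column y entries and ratios — x: (15/2)/(1/2) = 15; s_2: 13/1 = 13; s_3: 4/4 = 1; s_4: (43/2)/(5/2) = 43/5.
Smallest ratio is 1 in the row of s_3, so s_3 leaves.

s_3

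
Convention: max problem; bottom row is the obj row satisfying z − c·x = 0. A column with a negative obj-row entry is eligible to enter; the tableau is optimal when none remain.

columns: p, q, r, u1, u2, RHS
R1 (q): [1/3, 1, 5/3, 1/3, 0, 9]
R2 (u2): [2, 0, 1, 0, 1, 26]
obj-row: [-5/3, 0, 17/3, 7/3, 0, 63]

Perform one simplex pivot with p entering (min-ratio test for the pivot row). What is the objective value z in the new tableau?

Ratio test on column p — row 1: 9/(1/3) = 27; row 2: 26/2 = 13. Minimum is 13 at row 2 (u2 leaves); pivot element 2.
Pivot on row 2; the obj-row RHS becomes 63 − (-5/3)·13 = 254/3.

254/3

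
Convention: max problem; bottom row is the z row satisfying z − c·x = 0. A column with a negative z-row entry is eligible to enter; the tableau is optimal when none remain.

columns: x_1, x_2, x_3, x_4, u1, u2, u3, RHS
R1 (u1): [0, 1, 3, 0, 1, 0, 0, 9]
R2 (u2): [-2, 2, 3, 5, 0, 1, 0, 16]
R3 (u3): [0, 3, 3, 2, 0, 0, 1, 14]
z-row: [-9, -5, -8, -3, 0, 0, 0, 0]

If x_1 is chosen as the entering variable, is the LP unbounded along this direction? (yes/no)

Every constraint-row entry in column x_1 is ≤ 0, so increasing x_1 is unbounded.

yes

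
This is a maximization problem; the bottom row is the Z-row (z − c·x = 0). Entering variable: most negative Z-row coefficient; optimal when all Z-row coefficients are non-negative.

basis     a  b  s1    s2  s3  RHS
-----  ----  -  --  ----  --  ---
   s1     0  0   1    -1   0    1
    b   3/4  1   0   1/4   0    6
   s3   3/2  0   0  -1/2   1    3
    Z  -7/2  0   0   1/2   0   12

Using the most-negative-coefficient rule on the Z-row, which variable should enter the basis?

a

Negative Z-row entries: a: -7/2.
The most negative is -7/2 in column a, so a enters.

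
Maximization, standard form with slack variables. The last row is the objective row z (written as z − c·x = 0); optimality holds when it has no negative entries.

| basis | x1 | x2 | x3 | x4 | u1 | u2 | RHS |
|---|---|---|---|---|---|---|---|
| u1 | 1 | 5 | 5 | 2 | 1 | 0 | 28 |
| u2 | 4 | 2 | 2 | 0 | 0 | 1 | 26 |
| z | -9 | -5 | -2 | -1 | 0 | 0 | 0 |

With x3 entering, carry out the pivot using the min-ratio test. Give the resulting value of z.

56/5

Ratio test on column x3 — row 1: 28/5 = 28/5; row 2: 26/2 = 13. Minimum is 28/5 at row 1 (u1 leaves); pivot element 5.
Pivot on row 1; the z-row RHS becomes 0 − (-2)·(28/5) = 56/5.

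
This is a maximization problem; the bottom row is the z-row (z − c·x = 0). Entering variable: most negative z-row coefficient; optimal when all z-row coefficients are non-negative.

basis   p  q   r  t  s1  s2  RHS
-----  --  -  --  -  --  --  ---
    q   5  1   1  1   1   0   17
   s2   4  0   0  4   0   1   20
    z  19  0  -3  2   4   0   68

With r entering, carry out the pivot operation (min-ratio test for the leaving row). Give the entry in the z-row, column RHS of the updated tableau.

Ratio test on column r — row 1: 17/1 = 17; row 2: entry 0 ≤ 0. Minimum is 17 at row 1 (q leaves); pivot element 1.
Divide row 1 by 1; eliminate column r from the other rows.
z-row update in column RHS: 68 − (-3)·17 = 119.

119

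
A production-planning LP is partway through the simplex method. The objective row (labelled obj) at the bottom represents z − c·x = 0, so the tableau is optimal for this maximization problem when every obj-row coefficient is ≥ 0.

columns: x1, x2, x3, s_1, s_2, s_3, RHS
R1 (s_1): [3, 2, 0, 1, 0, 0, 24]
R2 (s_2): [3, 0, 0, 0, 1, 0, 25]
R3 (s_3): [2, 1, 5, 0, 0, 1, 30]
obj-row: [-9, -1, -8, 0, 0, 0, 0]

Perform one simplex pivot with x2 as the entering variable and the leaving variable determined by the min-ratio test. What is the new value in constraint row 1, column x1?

Ratio test on column x2 — row 1: 24/2 = 12; row 2: entry 0 ≤ 0; row 3: 30/1 = 30. Minimum is 12 at row 1 (s_1 leaves); pivot element 2.
Divide row 1 by 2; eliminate column x2 from the other rows.
In the new row 1, the x1 entry is the old entry divided by the pivot: 3/2 = 3/2.

3/2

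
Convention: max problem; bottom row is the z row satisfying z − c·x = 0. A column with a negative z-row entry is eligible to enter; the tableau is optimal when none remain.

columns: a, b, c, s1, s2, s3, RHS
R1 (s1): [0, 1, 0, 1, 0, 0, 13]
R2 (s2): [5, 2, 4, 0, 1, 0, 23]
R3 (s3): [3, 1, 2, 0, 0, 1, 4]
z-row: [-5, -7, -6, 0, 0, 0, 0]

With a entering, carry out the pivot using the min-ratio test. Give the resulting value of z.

Ratio test on column a — row 1: entry 0 ≤ 0; row 2: 23/5 = 23/5; row 3: 4/3 = 4/3. Minimum is 4/3 at row 3 (s3 leaves); pivot element 3.
Pivot on row 3; the z-row RHS becomes 0 − (-5)·(4/3) = 20/3.

20/3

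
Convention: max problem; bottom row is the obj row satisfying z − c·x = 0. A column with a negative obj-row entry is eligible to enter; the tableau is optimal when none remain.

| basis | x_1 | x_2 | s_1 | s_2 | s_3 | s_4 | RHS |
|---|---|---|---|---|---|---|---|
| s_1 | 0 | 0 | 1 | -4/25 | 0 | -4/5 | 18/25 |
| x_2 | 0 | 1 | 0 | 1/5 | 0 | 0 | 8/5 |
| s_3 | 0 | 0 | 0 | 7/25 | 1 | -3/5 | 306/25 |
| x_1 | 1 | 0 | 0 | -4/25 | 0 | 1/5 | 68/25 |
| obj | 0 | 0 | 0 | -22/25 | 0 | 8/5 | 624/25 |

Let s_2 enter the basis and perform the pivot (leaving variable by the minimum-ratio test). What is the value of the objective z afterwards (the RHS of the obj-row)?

32

Ratio test on column s_2 — row 1: entry -4/25 ≤ 0; row 2: (8/5)/(1/5) = 8; row 3: (306/25)/(7/25) = 306/7; row 4: entry -4/25 ≤ 0. Minimum is 8 at row 2 (x_2 leaves); pivot element 1/5.
Pivot on row 2; the obj-row RHS becomes 624/25 − (-22/25)·8 = 32.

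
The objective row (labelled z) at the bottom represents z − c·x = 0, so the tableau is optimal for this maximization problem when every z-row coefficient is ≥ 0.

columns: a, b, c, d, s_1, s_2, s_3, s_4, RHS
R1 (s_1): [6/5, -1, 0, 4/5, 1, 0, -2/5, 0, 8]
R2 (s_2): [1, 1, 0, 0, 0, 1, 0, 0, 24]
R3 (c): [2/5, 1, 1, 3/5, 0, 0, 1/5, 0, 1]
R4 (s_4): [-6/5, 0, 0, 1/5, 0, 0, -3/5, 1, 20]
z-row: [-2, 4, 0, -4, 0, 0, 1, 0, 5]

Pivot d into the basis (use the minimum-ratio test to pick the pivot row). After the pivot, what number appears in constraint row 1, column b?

Ratio test on column d — row 1: 8/(4/5) = 10; row 2: entry 0 ≤ 0; row 3: 1/(3/5) = 5/3; row 4: 20/(1/5) = 100. Minimum is 5/3 at row 3 (c leaves); pivot element 3/5.
Divide row 3 by 3/5; eliminate column d from the other rows.
Row 1 update in column b: -1 − (4/5)·(5/3) = -7/3.

-7/3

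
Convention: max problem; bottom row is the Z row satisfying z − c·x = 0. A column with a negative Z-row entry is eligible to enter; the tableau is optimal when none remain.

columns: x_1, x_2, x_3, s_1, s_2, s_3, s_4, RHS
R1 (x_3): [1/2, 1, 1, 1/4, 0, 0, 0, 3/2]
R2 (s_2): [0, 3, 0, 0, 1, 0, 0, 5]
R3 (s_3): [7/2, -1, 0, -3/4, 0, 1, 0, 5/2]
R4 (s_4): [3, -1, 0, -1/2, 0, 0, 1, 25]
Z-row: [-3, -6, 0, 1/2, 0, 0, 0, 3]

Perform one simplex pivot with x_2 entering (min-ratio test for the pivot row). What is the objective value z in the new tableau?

Ratio test on column x_2 — row 1: (3/2)/1 = 3/2; row 2: 5/3 = 5/3; row 3: entry -1 ≤ 0; row 4: entry -1 ≤ 0. Minimum is 3/2 at row 1 (x_3 leaves); pivot element 1.
Pivot on row 1; the Z-row RHS becomes 3 − (-6)·(3/2) = 12.

12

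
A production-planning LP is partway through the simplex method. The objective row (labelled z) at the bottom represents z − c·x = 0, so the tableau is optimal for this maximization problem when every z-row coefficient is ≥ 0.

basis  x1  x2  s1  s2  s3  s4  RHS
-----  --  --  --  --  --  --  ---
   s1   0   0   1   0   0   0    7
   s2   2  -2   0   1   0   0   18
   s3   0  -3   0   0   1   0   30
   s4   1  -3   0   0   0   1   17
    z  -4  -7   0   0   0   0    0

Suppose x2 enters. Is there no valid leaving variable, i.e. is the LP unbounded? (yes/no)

yes

Every constraint-row entry in column x2 is ≤ 0, so increasing x2 is unbounded.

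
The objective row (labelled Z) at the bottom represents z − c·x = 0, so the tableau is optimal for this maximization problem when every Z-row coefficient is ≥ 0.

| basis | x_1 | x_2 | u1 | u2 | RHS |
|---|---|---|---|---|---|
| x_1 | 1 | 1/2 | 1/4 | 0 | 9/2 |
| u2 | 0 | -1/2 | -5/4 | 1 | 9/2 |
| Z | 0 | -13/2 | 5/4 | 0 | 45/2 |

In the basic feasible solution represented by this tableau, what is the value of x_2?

0

x_2 is not in the basis, so in the current basic feasible solution x_2 = 0.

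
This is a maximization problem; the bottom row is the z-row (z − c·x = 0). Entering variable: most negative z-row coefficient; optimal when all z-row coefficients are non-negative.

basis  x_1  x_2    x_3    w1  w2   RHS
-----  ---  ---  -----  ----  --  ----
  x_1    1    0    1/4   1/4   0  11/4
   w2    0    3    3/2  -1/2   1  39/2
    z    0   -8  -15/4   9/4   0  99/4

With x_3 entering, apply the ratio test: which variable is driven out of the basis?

x_1

Column x_3 entries and ratios — x_1: (11/4)/(1/4) = 11; w2: (39/2)/(3/2) = 13.
Smallest ratio is 11 in the row of x_1, so x_1 leaves.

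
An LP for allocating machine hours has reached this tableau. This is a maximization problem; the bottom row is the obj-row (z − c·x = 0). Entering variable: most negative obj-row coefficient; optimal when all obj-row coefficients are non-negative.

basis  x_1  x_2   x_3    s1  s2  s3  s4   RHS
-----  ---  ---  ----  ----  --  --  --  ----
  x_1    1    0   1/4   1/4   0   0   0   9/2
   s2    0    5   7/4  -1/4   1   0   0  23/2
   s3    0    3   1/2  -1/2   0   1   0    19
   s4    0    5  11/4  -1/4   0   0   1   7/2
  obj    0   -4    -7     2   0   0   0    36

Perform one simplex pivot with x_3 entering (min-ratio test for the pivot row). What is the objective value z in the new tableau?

494/11

Ratio test on column x_3 — row 1: (9/2)/(1/4) = 18; row 2: (23/2)/(7/4) = 46/7; row 3: 19/(1/2) = 38; row 4: (7/2)/(11/4) = 14/11. Minimum is 14/11 at row 4 (s4 leaves); pivot element 11/4.
Pivot on row 4; the obj-row RHS becomes 36 − (-7)·(14/11) = 494/11.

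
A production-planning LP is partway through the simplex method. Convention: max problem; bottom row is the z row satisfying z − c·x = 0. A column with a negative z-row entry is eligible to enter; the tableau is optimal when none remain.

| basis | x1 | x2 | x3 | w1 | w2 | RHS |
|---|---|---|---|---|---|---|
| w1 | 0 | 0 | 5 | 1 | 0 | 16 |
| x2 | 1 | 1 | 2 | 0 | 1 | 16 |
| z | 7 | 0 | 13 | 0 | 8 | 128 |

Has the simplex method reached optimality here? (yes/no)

Every z-row coefficient is ≥ 0, so the tableau is optimal.

yes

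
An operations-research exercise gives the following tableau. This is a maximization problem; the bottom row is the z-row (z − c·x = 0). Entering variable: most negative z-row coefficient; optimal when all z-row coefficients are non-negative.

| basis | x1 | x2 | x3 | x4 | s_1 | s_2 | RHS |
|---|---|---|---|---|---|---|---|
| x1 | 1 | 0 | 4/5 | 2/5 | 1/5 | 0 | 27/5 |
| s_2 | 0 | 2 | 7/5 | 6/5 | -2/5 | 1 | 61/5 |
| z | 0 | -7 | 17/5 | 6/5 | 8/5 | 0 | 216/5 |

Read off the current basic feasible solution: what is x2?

x2 is not in the basis, so in the current basic feasible solution x2 = 0.

0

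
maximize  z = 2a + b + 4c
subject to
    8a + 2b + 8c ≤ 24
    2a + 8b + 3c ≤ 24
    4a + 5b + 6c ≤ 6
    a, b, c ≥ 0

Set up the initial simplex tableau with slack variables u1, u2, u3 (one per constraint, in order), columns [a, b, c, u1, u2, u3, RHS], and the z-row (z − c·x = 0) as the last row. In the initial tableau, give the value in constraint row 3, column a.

4

Constraint 3 has coefficient 4 on a.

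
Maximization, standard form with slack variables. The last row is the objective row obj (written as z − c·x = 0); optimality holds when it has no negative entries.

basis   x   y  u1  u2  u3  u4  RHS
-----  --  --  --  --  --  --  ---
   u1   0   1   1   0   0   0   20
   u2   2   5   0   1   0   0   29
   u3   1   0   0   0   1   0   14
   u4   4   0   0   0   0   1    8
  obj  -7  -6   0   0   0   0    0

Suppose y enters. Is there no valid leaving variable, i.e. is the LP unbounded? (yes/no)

Column y has positive entries in row(s) 1, 2, so the ratio test bounds it — not unbounded.

no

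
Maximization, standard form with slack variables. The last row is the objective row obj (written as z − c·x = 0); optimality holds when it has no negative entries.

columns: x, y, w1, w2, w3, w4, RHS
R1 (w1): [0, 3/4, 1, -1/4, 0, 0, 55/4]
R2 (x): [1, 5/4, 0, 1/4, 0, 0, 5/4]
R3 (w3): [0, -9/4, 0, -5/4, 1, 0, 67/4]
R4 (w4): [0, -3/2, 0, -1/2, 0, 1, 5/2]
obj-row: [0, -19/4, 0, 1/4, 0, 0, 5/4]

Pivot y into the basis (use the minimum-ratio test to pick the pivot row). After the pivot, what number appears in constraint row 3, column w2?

-4/5

Ratio test on column y — row 1: (55/4)/(3/4) = 55/3; row 2: (5/4)/(5/4) = 1; row 3: entry -9/4 ≤ 0; row 4: entry -3/2 ≤ 0. Minimum is 1 at row 2 (x leaves); pivot element 5/4.
Divide row 2 by 5/4; eliminate column y from the other rows.
Row 3 update in column w2: -5/4 − (-9/4)·(1/5) = -4/5.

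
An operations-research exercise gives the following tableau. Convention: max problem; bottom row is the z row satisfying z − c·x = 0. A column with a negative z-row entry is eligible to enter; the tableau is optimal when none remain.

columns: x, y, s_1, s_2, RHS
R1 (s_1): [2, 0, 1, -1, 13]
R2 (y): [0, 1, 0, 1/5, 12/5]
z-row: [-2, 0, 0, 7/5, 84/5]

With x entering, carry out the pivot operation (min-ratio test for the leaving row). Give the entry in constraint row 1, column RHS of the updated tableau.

Ratio test on column x — row 1: 13/2 = 13/2; row 2: entry 0 ≤ 0. Minimum is 13/2 at row 1 (s_1 leaves); pivot element 2.
Divide row 1 by 2; eliminate column x from the other rows.
In the new row 1, the RHS entry is the old entry divided by the pivot: 13/2 = 13/2.

13/2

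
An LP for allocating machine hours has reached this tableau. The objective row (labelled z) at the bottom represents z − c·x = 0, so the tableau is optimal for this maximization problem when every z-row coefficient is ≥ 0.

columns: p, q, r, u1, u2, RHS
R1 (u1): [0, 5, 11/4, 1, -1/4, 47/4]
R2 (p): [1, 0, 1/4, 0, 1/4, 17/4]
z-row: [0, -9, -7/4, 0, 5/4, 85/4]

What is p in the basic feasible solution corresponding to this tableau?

17/4

p is basic (row 2); its value is the RHS of that row, 17/4.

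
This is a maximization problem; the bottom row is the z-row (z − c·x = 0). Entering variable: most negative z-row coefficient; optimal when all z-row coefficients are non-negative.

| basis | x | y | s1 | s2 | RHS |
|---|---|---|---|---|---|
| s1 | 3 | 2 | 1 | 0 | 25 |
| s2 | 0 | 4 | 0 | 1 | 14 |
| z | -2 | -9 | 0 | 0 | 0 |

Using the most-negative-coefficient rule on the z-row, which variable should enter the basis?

Negative z-row entries: x: -2, y: -9.
The most negative is -9 in column y, so y enters.

y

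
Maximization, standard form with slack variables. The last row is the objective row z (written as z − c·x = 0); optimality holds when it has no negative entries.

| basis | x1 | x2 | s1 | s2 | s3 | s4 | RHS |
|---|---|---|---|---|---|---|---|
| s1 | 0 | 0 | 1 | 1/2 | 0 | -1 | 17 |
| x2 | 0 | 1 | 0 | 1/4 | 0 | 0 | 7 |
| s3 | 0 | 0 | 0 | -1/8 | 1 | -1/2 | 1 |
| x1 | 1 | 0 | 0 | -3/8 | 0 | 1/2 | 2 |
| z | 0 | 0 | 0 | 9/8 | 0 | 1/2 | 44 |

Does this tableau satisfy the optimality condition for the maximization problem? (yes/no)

Every z-row coefficient is ≥ 0, so the tableau is optimal.

yes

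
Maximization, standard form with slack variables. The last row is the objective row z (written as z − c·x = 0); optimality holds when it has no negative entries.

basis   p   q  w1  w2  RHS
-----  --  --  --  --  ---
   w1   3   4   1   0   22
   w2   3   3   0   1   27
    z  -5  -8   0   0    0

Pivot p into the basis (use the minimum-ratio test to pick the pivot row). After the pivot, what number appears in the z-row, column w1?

Ratio test on column p — row 1: 22/3 = 22/3; row 2: 27/3 = 9. Minimum is 22/3 at row 1 (w1 leaves); pivot element 3.
Divide row 1 by 3; eliminate column p from the other rows.
z-row update in column w1: 0 − (-5)·(1/3) = 5/3.

5/3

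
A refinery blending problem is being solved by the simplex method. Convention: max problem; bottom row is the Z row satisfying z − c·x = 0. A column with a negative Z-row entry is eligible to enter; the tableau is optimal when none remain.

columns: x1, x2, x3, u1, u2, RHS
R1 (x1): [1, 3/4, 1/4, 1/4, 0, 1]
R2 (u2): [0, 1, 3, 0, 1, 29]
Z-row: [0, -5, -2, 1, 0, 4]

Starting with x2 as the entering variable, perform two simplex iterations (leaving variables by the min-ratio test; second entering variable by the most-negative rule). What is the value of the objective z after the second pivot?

12

Ratio test on column x2 — row 1: 1/(3/4) = 4/3; row 2: 29/1 = 29. Minimum is 4/3 at row 1 (x1 leaves); pivot element 3/4.
Pivot on row 1; the Z-row RHS becomes 4 − (-5)·(4/3) = 32/3.
Next entering variable (most negative Z-row entry -1/3): x3.
Ratio test on column x3 — row 1: (4/3)/(1/3) = 4; row 2: (83/3)/(8/3) = 83/8. Minimum is 4 at row 1 (x2 leaves); pivot element 1/3.
After the second pivot the Z-row RHS is 32/3 − (-1/3)·4 = 12.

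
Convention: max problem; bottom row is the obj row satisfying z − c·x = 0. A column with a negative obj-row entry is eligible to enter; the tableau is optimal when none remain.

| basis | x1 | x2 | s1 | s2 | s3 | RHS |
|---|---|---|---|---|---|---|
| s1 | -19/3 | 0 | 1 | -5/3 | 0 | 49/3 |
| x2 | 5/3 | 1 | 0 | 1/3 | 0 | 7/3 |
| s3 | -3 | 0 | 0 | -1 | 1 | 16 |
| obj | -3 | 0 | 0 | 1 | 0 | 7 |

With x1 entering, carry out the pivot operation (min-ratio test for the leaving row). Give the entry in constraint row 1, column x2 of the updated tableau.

19/5

Ratio test on column x1 — row 1: entry -19/3 ≤ 0; row 2: (7/3)/(5/3) = 7/5; row 3: entry -3 ≤ 0. Minimum is 7/5 at row 2 (x2 leaves); pivot element 5/3.
Divide row 2 by 5/3; eliminate column x1 from the other rows.
Row 1 update in column x2: 0 − (-19/3)·(3/5) = 19/5.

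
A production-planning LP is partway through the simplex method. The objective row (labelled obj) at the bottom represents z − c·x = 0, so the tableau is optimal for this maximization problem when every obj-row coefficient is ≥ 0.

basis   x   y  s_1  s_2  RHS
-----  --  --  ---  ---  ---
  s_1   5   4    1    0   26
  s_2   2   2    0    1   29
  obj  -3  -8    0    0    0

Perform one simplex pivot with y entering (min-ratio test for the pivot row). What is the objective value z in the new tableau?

52

Ratio test on column y — row 1: 26/4 = 13/2; row 2: 29/2 = 29/2. Minimum is 13/2 at row 1 (s_1 leaves); pivot element 4.
Pivot on row 1; the obj-row RHS becomes 0 − (-8)·(13/2) = 52.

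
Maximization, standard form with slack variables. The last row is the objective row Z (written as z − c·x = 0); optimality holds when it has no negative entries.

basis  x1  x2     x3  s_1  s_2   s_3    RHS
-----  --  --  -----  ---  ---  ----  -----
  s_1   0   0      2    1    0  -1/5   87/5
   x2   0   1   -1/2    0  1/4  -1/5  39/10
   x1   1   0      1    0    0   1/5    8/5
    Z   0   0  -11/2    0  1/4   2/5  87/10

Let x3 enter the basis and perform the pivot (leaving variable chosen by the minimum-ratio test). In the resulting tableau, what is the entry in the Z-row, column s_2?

1/4

Ratio test on column x3 — row 1: (87/5)/2 = 87/10; row 2: entry -1/2 ≤ 0; row 3: (8/5)/1 = 8/5. Minimum is 8/5 at row 3 (x1 leaves); pivot element 1.
Divide row 3 by 1; eliminate column x3 from the other rows.
Z-row update in column s_2: 1/4 − (-11/2)·0 = 1/4.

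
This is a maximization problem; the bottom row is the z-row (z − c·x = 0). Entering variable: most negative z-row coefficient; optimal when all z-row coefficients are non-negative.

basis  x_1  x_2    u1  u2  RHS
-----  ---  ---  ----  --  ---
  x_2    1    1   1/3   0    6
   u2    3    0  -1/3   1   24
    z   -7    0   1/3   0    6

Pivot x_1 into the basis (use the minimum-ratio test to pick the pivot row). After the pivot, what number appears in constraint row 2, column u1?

-4/3

Ratio test on column x_1 — row 1: 6/1 = 6; row 2: 24/3 = 8. Minimum is 6 at row 1 (x_2 leaves); pivot element 1.
Divide row 1 by 1; eliminate column x_1 from the other rows.
Row 2 update in column u1: -1/3 − 3·(1/3) = -4/3.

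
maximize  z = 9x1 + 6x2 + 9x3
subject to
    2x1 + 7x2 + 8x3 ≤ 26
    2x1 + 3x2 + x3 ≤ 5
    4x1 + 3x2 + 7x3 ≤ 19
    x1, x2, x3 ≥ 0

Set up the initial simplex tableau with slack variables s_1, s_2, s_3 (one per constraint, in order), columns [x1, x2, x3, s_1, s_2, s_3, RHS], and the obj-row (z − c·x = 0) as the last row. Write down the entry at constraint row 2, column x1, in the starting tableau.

Constraint 2 has coefficient 2 on x1.

2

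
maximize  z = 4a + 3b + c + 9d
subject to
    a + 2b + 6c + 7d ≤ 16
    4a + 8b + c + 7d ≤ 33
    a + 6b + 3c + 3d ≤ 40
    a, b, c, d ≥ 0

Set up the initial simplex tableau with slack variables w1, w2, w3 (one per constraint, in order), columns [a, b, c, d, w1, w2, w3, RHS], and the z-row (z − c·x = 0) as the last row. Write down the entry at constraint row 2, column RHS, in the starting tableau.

33

The RHS of constraint 2 is b_2 = 33.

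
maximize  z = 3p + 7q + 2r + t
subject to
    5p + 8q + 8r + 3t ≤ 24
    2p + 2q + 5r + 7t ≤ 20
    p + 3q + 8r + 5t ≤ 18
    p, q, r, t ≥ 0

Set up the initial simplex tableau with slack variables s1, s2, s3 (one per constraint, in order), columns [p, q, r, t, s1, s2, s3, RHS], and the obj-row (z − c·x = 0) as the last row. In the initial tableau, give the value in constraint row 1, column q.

Constraint 1 has coefficient 8 on q.

8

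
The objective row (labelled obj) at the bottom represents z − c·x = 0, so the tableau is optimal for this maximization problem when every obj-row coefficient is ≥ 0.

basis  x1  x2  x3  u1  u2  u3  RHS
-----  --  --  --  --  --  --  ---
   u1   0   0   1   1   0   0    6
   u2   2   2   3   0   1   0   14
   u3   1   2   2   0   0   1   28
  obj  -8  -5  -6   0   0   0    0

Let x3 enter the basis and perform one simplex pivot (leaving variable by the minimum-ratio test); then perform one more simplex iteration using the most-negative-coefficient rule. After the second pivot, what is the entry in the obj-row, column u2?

4

Ratio test on column x3 — row 1: 6/1 = 6; row 2: 14/3 = 14/3; row 3: 28/2 = 14. Minimum is 14/3 at row 2 (u2 leaves); pivot element 3.
Divide row 2 by 3; eliminate column x3 from the other rows.
Second iteration: most negative obj-row entry is -4 in column x1, so x1 enters.
Ratio test on column x1 — row 1: entry -2/3 ≤ 0; row 2: (14/3)/(2/3) = 7; row 3: entry -1/3 ≤ 0. Minimum is 7 at row 2 (x3 leaves); pivot element 2/3.
Divide row 2 by 2/3; eliminate column x1 from the other rows.
After both pivots, the entry at the obj-row, column u2 is 4.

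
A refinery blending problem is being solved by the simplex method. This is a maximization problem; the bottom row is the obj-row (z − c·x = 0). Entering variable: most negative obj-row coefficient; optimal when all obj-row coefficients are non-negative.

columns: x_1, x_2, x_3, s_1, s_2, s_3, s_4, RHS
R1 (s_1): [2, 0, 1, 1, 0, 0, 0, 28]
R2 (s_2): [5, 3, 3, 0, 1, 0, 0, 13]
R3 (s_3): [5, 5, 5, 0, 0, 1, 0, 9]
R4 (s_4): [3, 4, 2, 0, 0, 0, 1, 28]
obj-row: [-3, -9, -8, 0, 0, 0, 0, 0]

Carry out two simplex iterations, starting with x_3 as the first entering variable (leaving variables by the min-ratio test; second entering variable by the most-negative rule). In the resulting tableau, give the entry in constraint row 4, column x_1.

Ratio test on column x_3 — row 1: 28/1 = 28; row 2: 13/3 = 13/3; row 3: 9/5 = 9/5; row 4: 28/2 = 14. Minimum is 9/5 at row 3 (s_3 leaves); pivot element 5.
Divide row 3 by 5; eliminate column x_3 from the other rows.
Second iteration: most negative obj-row entry is -1 in column x_2, so x_2 enters.
Ratio test on column x_2 — row 1: entry -1 ≤ 0; row 2: entry 0 ≤ 0; row 3: (9/5)/1 = 9/5; row 4: (122/5)/2 = 61/5. Minimum is 9/5 at row 3 (x_3 leaves); pivot element 1.
Divide row 3 by 1; eliminate column x_2 from the other rows.
After both pivots, the entry at constraint row 4, column x_1 is -1.

-1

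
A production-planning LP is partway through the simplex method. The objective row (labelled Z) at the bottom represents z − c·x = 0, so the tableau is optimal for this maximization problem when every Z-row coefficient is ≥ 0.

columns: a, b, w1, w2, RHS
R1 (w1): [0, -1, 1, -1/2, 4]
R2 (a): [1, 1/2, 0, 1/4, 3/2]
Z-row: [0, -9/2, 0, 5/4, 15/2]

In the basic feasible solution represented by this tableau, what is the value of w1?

w1 is basic (row 1); its value is the RHS of that row, 4.

4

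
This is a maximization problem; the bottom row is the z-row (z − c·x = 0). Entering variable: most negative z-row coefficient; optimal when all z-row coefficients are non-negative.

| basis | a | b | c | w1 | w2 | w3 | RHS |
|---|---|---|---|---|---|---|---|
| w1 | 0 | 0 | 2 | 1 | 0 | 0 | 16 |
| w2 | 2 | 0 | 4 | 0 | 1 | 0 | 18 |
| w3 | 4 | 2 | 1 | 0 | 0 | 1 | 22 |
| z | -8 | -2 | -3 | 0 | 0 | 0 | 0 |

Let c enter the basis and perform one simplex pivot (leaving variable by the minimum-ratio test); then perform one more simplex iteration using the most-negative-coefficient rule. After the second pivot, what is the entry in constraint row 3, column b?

4/7

Ratio test on column c — row 1: 16/2 = 8; row 2: 18/4 = 9/2; row 3: 22/1 = 22. Minimum is 9/2 at row 2 (w2 leaves); pivot element 4.
Divide row 2 by 4; eliminate column c from the other rows.
Second iteration: most negative z-row entry is -13/2 in column a, so a enters.
Ratio test on column a — row 1: entry -1 ≤ 0; row 2: (9/2)/(1/2) = 9; row 3: (35/2)/(7/2) = 5. Minimum is 5 at row 3 (w3 leaves); pivot element 7/2.
Divide row 3 by 7/2; eliminate column a from the other rows.
After both pivots, the entry at constraint row 3, column b is 4/7.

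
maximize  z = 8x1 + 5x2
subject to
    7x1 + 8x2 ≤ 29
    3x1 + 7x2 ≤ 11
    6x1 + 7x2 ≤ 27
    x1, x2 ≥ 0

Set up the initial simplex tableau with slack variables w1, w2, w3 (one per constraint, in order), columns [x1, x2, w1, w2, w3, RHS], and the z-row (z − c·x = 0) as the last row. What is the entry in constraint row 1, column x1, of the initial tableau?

7

Constraint 1 has coefficient 7 on x1.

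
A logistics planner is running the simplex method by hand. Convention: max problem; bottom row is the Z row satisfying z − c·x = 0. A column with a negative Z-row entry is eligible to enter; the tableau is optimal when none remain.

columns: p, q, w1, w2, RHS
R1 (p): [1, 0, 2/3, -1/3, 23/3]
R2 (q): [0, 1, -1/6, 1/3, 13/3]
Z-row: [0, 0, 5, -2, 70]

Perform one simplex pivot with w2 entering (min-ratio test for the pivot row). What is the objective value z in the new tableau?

96

Ratio test on column w2 — row 1: entry -1/3 ≤ 0; row 2: (13/3)/(1/3) = 13. Minimum is 13 at row 2 (q leaves); pivot element 1/3.
Pivot on row 2; the Z-row RHS becomes 70 − (-2)·13 = 96.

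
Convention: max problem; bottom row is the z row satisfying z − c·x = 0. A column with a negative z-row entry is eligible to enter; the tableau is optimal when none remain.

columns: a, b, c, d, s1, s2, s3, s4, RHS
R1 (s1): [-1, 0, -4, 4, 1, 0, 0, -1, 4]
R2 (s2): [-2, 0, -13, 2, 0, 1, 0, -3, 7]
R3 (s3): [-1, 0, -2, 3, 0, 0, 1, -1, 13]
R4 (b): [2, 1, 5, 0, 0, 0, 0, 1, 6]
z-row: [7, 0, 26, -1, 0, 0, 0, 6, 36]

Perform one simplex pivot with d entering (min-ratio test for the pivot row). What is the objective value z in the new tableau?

37

Ratio test on column d — row 1: 4/4 = 1; row 2: 7/2 = 7/2; row 3: 13/3 = 13/3; row 4: entry 0 ≤ 0. Minimum is 1 at row 1 (s1 leaves); pivot element 4.
Pivot on row 1; the z-row RHS becomes 36 − (-1)·1 = 37.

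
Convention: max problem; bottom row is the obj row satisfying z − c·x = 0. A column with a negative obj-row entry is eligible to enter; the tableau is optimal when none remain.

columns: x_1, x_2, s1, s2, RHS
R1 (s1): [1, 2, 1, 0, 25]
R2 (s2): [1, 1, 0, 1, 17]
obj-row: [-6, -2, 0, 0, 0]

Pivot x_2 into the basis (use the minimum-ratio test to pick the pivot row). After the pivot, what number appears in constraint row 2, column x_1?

Ratio test on column x_2 — row 1: 25/2 = 25/2; row 2: 17/1 = 17. Minimum is 25/2 at row 1 (s1 leaves); pivot element 2.
Divide row 1 by 2; eliminate column x_2 from the other rows.
Row 2 update in column x_1: 1 − 1·(1/2) = 1/2.

1/2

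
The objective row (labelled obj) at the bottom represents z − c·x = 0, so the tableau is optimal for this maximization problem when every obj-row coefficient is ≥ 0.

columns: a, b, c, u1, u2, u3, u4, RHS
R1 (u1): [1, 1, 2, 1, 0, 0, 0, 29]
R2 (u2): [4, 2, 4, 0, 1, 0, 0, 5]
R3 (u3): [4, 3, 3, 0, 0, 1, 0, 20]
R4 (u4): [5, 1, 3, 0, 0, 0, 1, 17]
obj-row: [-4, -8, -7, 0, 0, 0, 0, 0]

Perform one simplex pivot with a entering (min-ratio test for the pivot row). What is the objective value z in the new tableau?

5

Ratio test on column a — row 1: 29/1 = 29; row 2: 5/4 = 5/4; row 3: 20/4 = 5; row 4: 17/5 = 17/5. Minimum is 5/4 at row 2 (u2 leaves); pivot element 4.
Pivot on row 2; the obj-row RHS becomes 0 − (-4)·(5/4) = 5.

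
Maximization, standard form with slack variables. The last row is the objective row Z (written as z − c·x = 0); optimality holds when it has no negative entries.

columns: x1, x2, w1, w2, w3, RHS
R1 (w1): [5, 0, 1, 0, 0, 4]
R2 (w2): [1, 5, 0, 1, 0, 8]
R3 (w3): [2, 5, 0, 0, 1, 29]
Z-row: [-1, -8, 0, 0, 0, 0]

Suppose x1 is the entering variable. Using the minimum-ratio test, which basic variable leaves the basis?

Column x1 entries and ratios — w1: 4/5 = 4/5; w2: 8/1 = 8; w3: 29/2 = 29/2.
Smallest ratio is 4/5 in the row of w1, so w1 leaves.

w1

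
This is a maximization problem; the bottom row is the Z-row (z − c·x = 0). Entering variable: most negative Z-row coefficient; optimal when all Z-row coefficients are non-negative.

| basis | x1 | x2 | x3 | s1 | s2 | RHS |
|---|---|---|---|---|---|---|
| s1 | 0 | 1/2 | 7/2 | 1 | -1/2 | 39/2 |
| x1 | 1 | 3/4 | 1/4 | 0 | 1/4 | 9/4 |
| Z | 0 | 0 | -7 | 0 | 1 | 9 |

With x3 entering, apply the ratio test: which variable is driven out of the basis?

s1

Column x3 entries and ratios — s1: (39/2)/(7/2) = 39/7; x1: (9/4)/(1/4) = 9.
Smallest ratio is 39/7 in the row of s1, so s1 leaves.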